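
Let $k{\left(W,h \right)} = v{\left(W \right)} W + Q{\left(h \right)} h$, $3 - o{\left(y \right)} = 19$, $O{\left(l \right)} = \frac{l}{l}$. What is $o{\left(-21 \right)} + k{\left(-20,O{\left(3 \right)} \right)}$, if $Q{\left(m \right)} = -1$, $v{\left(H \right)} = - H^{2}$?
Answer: $7983$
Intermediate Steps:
$O{\left(l \right)} = 1$
$o{\left(y \right)} = -16$ ($o{\left(y \right)} = 3 - 19 = -16$)
$k{\left(W,h \right)} = - h - W^{3}$ ($k{\left(W,h \right)} = - W^{2} W - h = - W^{3} - h = - h - W^{3}$)
$o{\left(-21 \right)} + k{\left(-20,O{\left(3 \right)} \right)} = -16 - -7999 = -16 + \left(-1 + 8000\right) = -16 + 7999 = 7983$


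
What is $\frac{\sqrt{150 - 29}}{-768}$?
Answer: $- \frac{11}{768} \approx -0.014323$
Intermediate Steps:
$\frac{\sqrt{150 - 29}}{-768} = \sqrt{121} \left(- \frac{1}{768}\right) = 11 \left(- \frac{1}{768}\right) = - \frac{11}{768}$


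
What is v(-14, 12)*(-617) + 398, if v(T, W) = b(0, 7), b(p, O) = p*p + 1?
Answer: -219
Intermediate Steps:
b(p, O) = 1 + p² (b(p, O) = p² + 1 = 1 + p²)
v(T, W) = 1 (v(T, W) = 1 + 0² = 1 + 0 = 1)
v(-14, 12)*(-617) + 398 = 1*(-617) + 398 = -617 + 398 = -219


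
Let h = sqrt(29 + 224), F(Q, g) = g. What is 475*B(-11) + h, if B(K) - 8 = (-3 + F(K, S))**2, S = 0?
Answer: 8075 + sqrt(253) ≈ 8090.9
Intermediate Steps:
h = sqrt(253) ≈ 15.906
B(K) = 17 (B(K) = 8 + (-3 + 0)**2 = 8 + (-3)**2 = 8 + 9 = 17)
475*B(-11) + h = 475*17 + sqrt(253) = 8075 + sqrt(253)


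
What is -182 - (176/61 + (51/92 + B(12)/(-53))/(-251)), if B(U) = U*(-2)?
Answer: -13802573957/74656436 ≈ -184.88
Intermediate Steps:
B(U) = -2*U
-182 - (176/61 + (51/92 + B(12)/(-53))/(-251)) = -182 - (176/61 + (51/92 - 2*12/(-53))/(-251)) = -182 - (176*(1/61) + (51*(1/92) - 24*(-1/53))*(-1/251)) = -182 - (176/61 + (51/92 + 24/53)*(-1/251)) = -182 - (176/61 + (4911/4876)*(-1/251)) = -182 - (176/61 - 4911/1223876) = -182 - 1*215102605/74656436 = -182 - 215102605/74656436 = -13802573957/74656436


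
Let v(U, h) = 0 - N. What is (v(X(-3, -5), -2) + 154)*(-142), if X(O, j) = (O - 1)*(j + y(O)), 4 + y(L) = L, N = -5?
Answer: -22578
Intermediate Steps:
y(L) = -4 + L
X(O, j) = (-1 + O)*(-4 + O + j) (X(O, j) = (O - 1)*(j + (-4 + O)) = (-1 + O)*(-4 + O + j))
v(U, h) = 5 (v(U, h) = 0 - 1*(-5) = 0 + 5 = 5)
(v(X(-3, -5), -2) + 154)*(-142) = (5 + 154)*(-142) = 159*(-142) = -22578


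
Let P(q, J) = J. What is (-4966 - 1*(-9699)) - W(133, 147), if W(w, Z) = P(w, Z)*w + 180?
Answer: -14998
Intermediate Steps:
W(w, Z) = 180 + Z*w (W(w, Z) = Z*w + 180 = 180 + Z*w)
(-4966 - 1*(-9699)) - W(133, 147) = (-4966 - 1*(-9699)) - (180 + 147*133) = (-4966 + 9699) - (180 + 19551) = 4733 - 1*19731 = 4733 - 19731 = -14998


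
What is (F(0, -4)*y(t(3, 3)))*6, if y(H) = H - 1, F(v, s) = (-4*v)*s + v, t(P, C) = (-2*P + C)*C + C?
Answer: 0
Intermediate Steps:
t(P, C) = C + C*(C - 2*P) (t(P, C) = (C - 2*P)*C + C = C*(C - 2*P) + C = C + C*(C - 2*P))
F(v, s) = v - 4*s*v (F(v, s) = -4*s*v + v = v - 4*s*v)
y(H) = -1 + H
(F(0, -4)*y(t(3, 3)))*6 = ((0*(1 - 4*(-4)))*(-1 + 3*(1 + 3 - 2*3)))*6 = ((0*(1 + 16))*(-1 + 3*(1 + 3 - 6)))*6 = ((0*17)*(-1 + 3*(-2)))*6 = (0*(-1 - 6))*6 = (0*(-7))*6 = 0*6 = 0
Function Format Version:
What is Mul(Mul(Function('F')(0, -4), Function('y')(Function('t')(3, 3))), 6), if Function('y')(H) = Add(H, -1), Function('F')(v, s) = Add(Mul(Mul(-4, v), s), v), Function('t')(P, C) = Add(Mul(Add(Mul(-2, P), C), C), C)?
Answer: 0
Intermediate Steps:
Function('t')(P, C) = Add(C, Mul(C, Add(C, Mul(-2, P)))) (Function('t')(P, C) = Add(Mul(Add(C, Mul(-2, P)), C), C) = Add(Mul(C, Add(C, Mul(-2, P))), C) = Add(C, Mul(C, Add(C, Mul(-2, P)))))
Function('F')(v, s) = Add(v, Mul(-4, s, v)) (Function('F')(v, s) = Add(Mul(-4, s, v), v) = Add(v, Mul(-4, s, v)))
Function('y')(H) = Add(-1, H)
Mul(Mul(Function('F')(0, -4), Function('y')(Function('t')(3, 3))), 6) = Mul(Mul(Mul(0, Add(1, Mul(-4, -4))), Add(-1, Mul(3, Add(1, 3, Mul(-2, 3))))), 6) = Mul(Mul(Mul(0, Add(1, 16)), Add(-1, Mul(3, Add(1, 3, -6)))), 6) = Mul(Mul(Mul(0, 17), Add(-1, Mul(3, -2))), 6) = Mul(Mul(0, Add(-1, -6)), 6) = Mul(Mul(0, -7), 6) = Mul(0, 6) = 0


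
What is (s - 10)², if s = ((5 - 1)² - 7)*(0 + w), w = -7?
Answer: 5329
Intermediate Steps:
s = -63 (s = ((5 - 1)² - 7)*(0 - 7) = (4² - 7)*(-7) = (16 - 7)*(-7) = 9*(-7) = -63)
(s - 10)² = (-63 - 10)² = (-73)² = 5329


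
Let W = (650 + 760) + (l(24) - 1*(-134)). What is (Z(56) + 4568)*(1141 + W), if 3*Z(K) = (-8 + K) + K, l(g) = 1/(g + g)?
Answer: 111224303/9 ≈ 1.2358e+7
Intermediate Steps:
l(g) = 1/(2*g)
W = 74113/48 (W = (650 + 760) + ((½)/24 - 1*(-134)) = 1410 + ((½)*(1/24) + 134) = 1410 + (1/48 + 134) = 1410 + 6433/48 = 74113/48 ≈ 1544.0)
Z(K) = -8/3 + 2*K/3 (Z(K) = ((-8 + K) + K)/3 = (-8 + 2*K)/3 = -8/3 + 2*K/3)
(Z(56) + 4568)*(1141 + W) = ((-8/3 + (⅔)*56) + 4568)*(1141 + 74113/48) = ((-8/3 + 112/3) + 4568)*(128881/48) = (104/3 + 4568)*(128881/48) = (13808/3)*(128881/48) = 111224303/9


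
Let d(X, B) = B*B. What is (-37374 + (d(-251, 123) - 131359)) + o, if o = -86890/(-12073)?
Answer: -1854374202/12073 ≈ -1.5360e+5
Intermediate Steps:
o = 86890/12073 (o = -86890*(-1/12073) = 86890/12073 ≈ 7.1971)
d(X, B) = B²
(-37374 + (d(-251, 123) - 131359)) + o = (-37374 + (123² - 131359)) + 86890/12073 = (-37374 + (15129 - 131359)) + 86890/12073 = (-37374 - 116230) + 86890/12073 = -153604 + 86890/12073 = -1854374202/12073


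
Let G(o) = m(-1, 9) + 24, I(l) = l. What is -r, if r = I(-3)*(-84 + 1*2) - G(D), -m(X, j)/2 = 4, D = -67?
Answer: -230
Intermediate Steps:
m(X, j) = -8 (m(X, j) = -2*4 = -8)
G(o) = 16 (G(o) = -8 + 24 = 16)
r = 230 (r = -3*(-84 + 1*2) - 1*16 = -3*(-84 + 2) - 16 = -3*(-82) - 16 = 246 - 16 = 230)
-r = -1*230 = -230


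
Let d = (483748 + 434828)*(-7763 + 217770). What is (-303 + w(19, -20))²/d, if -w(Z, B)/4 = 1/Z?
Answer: 4741303/9948509685936 ≈ 4.7658e-7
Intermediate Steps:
w(Z, B) = -4/Z
d = 192907390032 (d = 918576*210007 = 192907390032)
(-303 + w(19, -20))²/d = (-303 - 4/19)²/192907390032 = (-303 - 4*1/19)²*(1/192907390032) = (-303 - 4/19)²*(1/192907390032) = (-5761/19)²*(1/192907390032) = (33189121/361)*(1/192907390032) = 4741303/9948509685936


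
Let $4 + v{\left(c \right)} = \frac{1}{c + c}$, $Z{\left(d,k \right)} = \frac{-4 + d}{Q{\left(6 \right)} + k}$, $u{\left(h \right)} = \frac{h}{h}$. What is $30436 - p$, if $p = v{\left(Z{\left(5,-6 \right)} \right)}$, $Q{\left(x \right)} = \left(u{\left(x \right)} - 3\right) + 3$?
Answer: $\frac{60885}{2} \approx 30443.0$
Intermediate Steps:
$u{\left(h \right)} = 1$
$Q{\left(x \right)} = 1$ ($Q{\left(x \right)} = \left(1 - 3\right) + 3 = -2 + 3 = 1$)
$Z{\left(d,k \right)} = \frac{-4 + d}{1 + k}$
$v{\left(c \right)} = -4 + \frac{1}{2 c}$ ($v{\left(c \right)} = -4 + \frac{1}{c + c} = -4 + \frac{1}{2 c}$)
$p = - \frac{13}{2}$ ($p = -4 + \frac{1}{2 \frac{-4 + 5}{1 - 6}} = -4 + \frac{1}{2 \frac{1}{-5} \cdot 1} = -4 + \frac{1}{2 \left(\left(- \frac{1}{5}\right) 1\right)} = -4 + \frac{1}{2 \left(- \frac{1}{5}\right)} = -4 + \frac{1}{2} \left(-5\right) = -4 - \frac{5}{2} = - \frac{13}{2} \approx -6.5$)
$30436 - p = 30436 - - \frac{13}{2} = 30436 + \frac{13}{2} = \frac{60885}{2}$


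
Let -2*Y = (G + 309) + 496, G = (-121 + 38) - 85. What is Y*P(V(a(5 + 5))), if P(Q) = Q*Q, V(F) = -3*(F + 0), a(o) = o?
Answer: -286650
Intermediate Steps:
V(F) = -3*F
G = -168 (G = -83 - 85 = -168)
P(Q) = Q²
Y = -637/2 (Y = -((-168 + 309) + 496)/2 = -(141 + 496)/2 = -½*637 = -637/2 ≈ -318.50)
Y*P(V(a(5 + 5))) = -637*9*(5 + 5)²/2 = -637*(-3*10)²/2 = -637/2*(-30)² = -637/2*900 = -286650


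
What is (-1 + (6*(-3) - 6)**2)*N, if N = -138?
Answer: -79350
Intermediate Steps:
(-1 + (6*(-3) - 6)**2)*N = (-1 + (6*(-3) - 6)**2)*(-138) = (-1 + (-18 - 6)**2)*(-138) = (-1 + (-24)**2)*(-138) = (-1 + 576)*(-138) = 575*(-138) = -79350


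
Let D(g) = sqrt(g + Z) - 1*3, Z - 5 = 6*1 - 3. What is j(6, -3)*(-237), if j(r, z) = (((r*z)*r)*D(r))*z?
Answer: 230364 - 76788*sqrt(14) ≈ -56950.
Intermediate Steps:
Z = 8 (Z = 5 + (6*1 - 3) = 5 + (6 - 3) = 5 + 3 = 8)
D(g) = -3 + sqrt(8 + g) (D(g) = sqrt(g + 8) - 1*3 = sqrt(8 + g) - 3 = -3 + sqrt(8 + g))
j(r, z) = r**2*z**2*(-3 + sqrt(8 + r)) (j(r, z) = (((r*z)*r)*(-3 + sqrt(8 + r)))*z = ((z*r**2)*(-3 + sqrt(8 + r)))*z = (z*r**2*(-3 + sqrt(8 + r)))*z = r**2*z**2*(-3 + sqrt(8 + r)))
j(6, -3)*(-237) = (6**2*(-3)**2*(-3 + sqrt(8 + 6)))*(-237) = (36*9*(-3 + sqrt(14)))*(-237) = (-972 + 324*sqrt(14))*(-237) = 230364 - 76788*sqrt(14)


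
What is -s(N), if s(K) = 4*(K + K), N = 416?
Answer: -3328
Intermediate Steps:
s(K) = 8*K (s(K) = 4*(2*K) = 8*K)
-s(N) = -8*416 = -1*3328 = -3328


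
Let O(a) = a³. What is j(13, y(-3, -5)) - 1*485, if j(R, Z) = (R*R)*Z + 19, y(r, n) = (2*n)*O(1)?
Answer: -2156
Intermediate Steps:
y(r, n) = 2*n (y(r, n) = (2*n)*1³ = (2*n)*1 = 2*n)
j(R, Z) = 19 + Z*R² (j(R, Z) = R²*Z + 19 = Z*R² + 19 = 19 + Z*R²)
j(13, y(-3, -5)) - 1*485 = (19 + (2*(-5))*13²) - 1*485 = (19 - 10*169) - 485 = (19 - 1690) - 485 = -1671 - 485 = -2156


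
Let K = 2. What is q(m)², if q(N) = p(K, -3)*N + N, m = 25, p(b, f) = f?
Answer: 2500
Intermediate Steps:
q(N) = -2*N (q(N) = -3*N + N = -2*N)
q(m)² = (-2*25)² = (-50)² = 2500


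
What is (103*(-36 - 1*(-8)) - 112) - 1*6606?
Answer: -9602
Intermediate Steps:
(103*(-36 - 1*(-8)) - 112) - 1*6606 = (103*(-36 + 8) - 112) - 6606 = (103*(-28) - 112) - 6606 = (-2884 - 112) - 6606 = -2996 - 6606 = -9602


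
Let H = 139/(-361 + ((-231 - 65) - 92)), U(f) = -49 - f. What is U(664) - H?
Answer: -533898/749 ≈ -712.81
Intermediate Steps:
H = -139/749 (H = 139/(-361 + (-296 - 92)) = 139/(-361 - 388) = 139/(-749) = -1/749*139 = -139/749 ≈ -0.18558)
U(664) - H = (-49 - 1*664) - 1*(-139/749) = (-49 - 664) + 139/749 = -713 + 139/749 = -533898/749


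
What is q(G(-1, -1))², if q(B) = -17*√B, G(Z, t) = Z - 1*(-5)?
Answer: 1156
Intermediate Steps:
G(Z, t) = 5 + Z (G(Z, t) = Z + 5 = 5 + Z)
q(G(-1, -1))² = (-17*√(5 - 1))² = (-17*√4)² = (-17*2)² = (-34)² = 1156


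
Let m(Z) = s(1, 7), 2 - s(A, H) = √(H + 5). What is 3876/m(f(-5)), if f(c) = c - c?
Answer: -969 - 969*√3 ≈ -2647.4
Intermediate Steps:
f(c) = 0
s(A, H) = 2 - √(5 + H) (s(A, H) = 2 - √(H + 5) = 2 - √(5 + H))
m(Z) = 2 - 2*√3 (m(Z) = 2 - √(5 + 7) = 2 - √12 = 2 - 2*√3)
3876/m(f(-5)) = 3876/(2 - 2*√3)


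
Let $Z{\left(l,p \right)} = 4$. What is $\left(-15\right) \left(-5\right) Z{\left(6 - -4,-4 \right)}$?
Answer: $300$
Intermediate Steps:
$\left(-15\right) \left(-5\right) Z{\left(6 - -4,-4 \right)} = \left(-15\right) \left(-5\right) 4 = 75 \cdot 4 = 300$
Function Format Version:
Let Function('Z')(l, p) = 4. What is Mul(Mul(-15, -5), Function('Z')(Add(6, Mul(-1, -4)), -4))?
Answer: 300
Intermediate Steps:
Mul(Mul(-15, -5), Function('Z')(Add(6, Mul(-1, -4)), -4)) = Mul(Mul(-15, -5), 4) = Mul(75, 4) = 300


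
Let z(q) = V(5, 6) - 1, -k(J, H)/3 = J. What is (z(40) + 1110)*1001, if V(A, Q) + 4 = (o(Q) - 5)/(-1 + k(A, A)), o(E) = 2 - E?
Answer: 17706689/16 ≈ 1.1067e+6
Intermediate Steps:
k(J, H) = -3*J
V(A, Q) = -4 + (-3 - Q)/(-1 - 3*A) (V(A, Q) = -4 + ((2 - Q) - 5)/(-1 - 3*A) = -4 + (-3 - Q)/(-1 - 3*A))
z(q) = -71/16 (z(q) = (-1 + 6 - 12*5)/(1 + 3*5) - 1 = (-1 + 6 - 60)/(1 + 15) - 1 = -55/16 - 1 = -71/16)
(z(40) + 1110)*1001 = (-71/16 + 1110)*1001 = (17689/16)*1001 = 17706689/16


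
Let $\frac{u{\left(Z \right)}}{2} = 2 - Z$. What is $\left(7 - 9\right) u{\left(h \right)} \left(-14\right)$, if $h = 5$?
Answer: $-168$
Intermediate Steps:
$u{\left(Z \right)} = 4 - 2 Z$ ($u{\left(Z \right)} = 2 \left(2 - Z\right) = 4 - 2 Z$)
$\left(7 - 9\right) u{\left(h \right)} \left(-14\right) = \left(7 - 9\right) \left(4 - 10\right) \left(-14\right) = \left(-2\right) \left(-6\right) \left(-14\right) = 12 \left(-14\right) = -168$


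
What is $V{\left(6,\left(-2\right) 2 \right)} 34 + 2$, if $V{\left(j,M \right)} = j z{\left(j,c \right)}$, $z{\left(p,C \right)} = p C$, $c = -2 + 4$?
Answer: $2450$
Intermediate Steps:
$c = 2$
$z{\left(p,C \right)} = C p$
$V{\left(j,M \right)} = 2 j^{2}$ ($V{\left(j,M \right)} = j 2 j = 2 j^{2}$)
$V{\left(6,\left(-2\right) 2 \right)} 34 + 2 = 2 \cdot 6^{2} \cdot 34 + 2 = 2 \cdot 36 \cdot 34 + 2 = 72 \cdot 34 + 2 = 2448 + 2 = 2450$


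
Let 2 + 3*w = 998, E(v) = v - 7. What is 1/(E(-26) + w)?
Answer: 1/299 ≈ 0.0033445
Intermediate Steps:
E(v) = -7 + v
w = 332 (w = -⅔ + (⅓)*998 = -⅔ + 998/3 = 332)
1/(E(-26) + w) = 1/((-7 - 26) + 332) = 1/(-33 + 332) = 1/299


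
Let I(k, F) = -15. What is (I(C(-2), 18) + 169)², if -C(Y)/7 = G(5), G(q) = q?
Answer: 23716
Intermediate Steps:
C(Y) = -35 (C(Y) = -7*5 = -35)
(I(C(-2), 18) + 169)² = (-15 + 169)² = 154² = 23716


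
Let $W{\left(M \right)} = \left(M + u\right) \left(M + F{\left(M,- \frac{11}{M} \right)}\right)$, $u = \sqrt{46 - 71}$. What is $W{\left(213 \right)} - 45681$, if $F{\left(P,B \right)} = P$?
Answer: $45057 + 2130 i \approx 45057.0 + 2130.0 i$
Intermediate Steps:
$u = 5 i$ ($u = \sqrt{-25} = 5 i \approx 5.0 i$)
$W{\left(M \right)} = 2 M \left(M + 5 i\right)$ ($W{\left(M \right)} = \left(M + 5 i\right) \left(M + M\right) = \left(M + 5 i\right) 2 M = 2 M \left(M + 5 i\right)$)
$W{\left(213 \right)} - 45681 = 2 \cdot 213 \left(213 + 5 i\right) - 45681 = \left(90738 + 2130 i\right) - 45681 = 45057 + 2130 i$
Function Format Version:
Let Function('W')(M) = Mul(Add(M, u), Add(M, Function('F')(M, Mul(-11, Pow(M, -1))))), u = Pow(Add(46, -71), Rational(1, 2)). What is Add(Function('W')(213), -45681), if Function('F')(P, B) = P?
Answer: Add(45057, Mul(2130, I)) ≈ Add(45057., Mul(2130.0, I))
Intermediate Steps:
u = Mul(5, I) (u = Pow(-25, Rational(1, 2)) = Mul(5, I) ≈ Mul(5.0000, I))
Function('W')(M) = Mul(2, M, Add(M, Mul(5, I))) (Function('W')(M) = Mul(Add(M, Mul(5, I)), Add(M, M)) = Mul(Add(M, Mul(5, I)), Mul(2, M)) = Mul(2, M, Add(M, Mul(5, I))))
Add(Function('W')(213), -45681) = Add(Mul(2, 213, Add(213, Mul(5, I))), -45681) = Add(Add(90738, Mul(2130, I)), -45681) = Add(45057, Mul(2130, I))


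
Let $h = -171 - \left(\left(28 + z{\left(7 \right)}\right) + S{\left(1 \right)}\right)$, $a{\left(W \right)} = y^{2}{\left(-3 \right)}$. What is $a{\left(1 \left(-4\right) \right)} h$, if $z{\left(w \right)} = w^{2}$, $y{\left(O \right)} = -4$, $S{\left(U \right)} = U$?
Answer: $-3984$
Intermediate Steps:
$a{\left(W \right)} = 16$ ($a{\left(W \right)} = \left(-4\right)^{2} = 16$)
$h = -249$ ($h = -171 - \left(\left(28 + 7^{2}\right) + 1\right) = -171 - \left(\left(28 + 49\right) + 1\right) = -171 - \left(77 + 1\right) = -171 - 78 = -249$)
$a{\left(1 \left(-4\right) \right)} h = 16 \left(-249\right) = -3984$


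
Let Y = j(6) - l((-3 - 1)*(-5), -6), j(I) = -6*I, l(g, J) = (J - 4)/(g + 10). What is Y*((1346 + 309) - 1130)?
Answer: -18725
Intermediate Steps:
l(g, J) = (-4 + J)/(10 + g)
Y = -107/3 (Y = -6*6 - (-4 - 6)/(10 + (-3 - 1)*(-5)) = -36 - (-10)/(10 - 4*(-5)) = -36 - (-10)/(10 + 20) = -36 - (-10)/30 = -36 - 1*(-⅓) = -36 + ⅓ = -107/3 ≈ -35.667)
Y*((1346 + 309) - 1130) = -107*((1346 + 309) - 1130)/3 = -107*(1655 - 1130)/3 = -107/3*525 = -18725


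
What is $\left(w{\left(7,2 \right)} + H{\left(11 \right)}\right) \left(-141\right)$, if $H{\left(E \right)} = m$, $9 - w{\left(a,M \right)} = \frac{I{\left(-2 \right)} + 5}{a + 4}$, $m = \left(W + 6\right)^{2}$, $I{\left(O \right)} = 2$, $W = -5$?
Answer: $- \frac{14523}{11} \approx -1320.3$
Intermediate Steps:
$m = 1$ ($m = \left(-5 + 6\right)^{2} = 1^{2} = 1$)
$w{\left(a,M \right)} = 9 - \frac{7}{4 + a}$ ($w{\left(a,M \right)} = 9 - \frac{2 + 5}{a + 4} = 9 - \frac{7}{4 + a}$)
$H{\left(E \right)} = 1$
$\left(w{\left(7,2 \right)} + H{\left(11 \right)}\right) \left(-141\right) = \left(\frac{29 + 9 \cdot 7}{4 + 7} + 1\right) \left(-141\right) = \left(\frac{29 + 63}{11} + 1\right) \left(-141\right) = \left(\frac{1}{11} \cdot 92 + 1\right) \left(-141\right) = \left(\frac{92}{11} + 1\right) \left(-141\right) = \frac{103}{11} \left(-141\right) = - \frac{14523}{11}$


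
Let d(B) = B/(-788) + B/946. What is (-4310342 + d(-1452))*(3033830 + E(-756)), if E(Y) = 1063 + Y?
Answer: -110785154445063075/8471 ≈ -1.3078e+13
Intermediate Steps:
d(B) = -79*B/372724 (d(B) = B*(-1/788) + B*(1/946) = -B/788 + B/946 = -79*B/372724)
(-4310342 + d(-1452))*(3033830 + E(-756)) = (-4310342 - 79/372724*(-1452))*(3033830 + (1063 - 756)) = (-4310342 + 2607/8471)*(3033830 + 307) = -36512904475/8471*3034137 = -110785154445063075/8471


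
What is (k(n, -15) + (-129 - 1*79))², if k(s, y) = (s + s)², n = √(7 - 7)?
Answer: 43264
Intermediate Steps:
n = 0 (n = √0 = 0)
k(s, y) = 4*s² (k(s, y) = (2*s)² = 4*s²)
(k(n, -15) + (-129 - 1*79))² = (4*0² + (-129 - 1*79))² = (4*0 + (-129 - 79))² = (0 - 208)² = (-208)² = 43264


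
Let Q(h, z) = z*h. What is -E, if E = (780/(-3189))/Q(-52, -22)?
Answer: 5/23386 ≈ 0.00021380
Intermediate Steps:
Q(h, z) = h*z
E = -5/23386 (E = (780/(-3189))/((-52*(-22))) = (780*(-1/3189))/1144 = -260/1063*1/1144 = -5/23386 ≈ -0.00021380)
-E = -1*(-5/23386) = 5/23386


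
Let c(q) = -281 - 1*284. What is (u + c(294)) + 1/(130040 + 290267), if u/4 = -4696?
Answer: -8132520142/420307 ≈ -19349.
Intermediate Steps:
u = -18784 (u = 4*(-4696) = -18784)
c(q) = -565 (c(q) = -281 - 284 = -565)
(u + c(294)) + 1/(130040 + 290267) = (-18784 - 565) + 1/(130040 + 290267) = -19349 + 1/420307 = -8132520142/420307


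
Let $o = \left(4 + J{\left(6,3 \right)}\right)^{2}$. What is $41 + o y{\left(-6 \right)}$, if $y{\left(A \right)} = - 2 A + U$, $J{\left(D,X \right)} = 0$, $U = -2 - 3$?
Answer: $153$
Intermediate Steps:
$U = -5$
$y{\left(A \right)} = -5 - 2 A$ ($y{\left(A \right)} = - 2 A - 5 = -5 - 2 A$)
$o = 16$ ($o = \left(4 + 0\right)^{2} = 4^{2} = 16$)
$41 + o y{\left(-6 \right)} = 41 + 16 \left(-5 - -12\right) = 41 + 16 \left(-5 + 12\right) = 41 + 16 \cdot 7 = 41 + 112 = 153$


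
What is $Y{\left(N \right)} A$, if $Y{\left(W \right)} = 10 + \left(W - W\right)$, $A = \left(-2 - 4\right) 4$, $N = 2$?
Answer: $-240$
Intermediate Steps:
$A = -24$ ($A = \left(-6\right) 4 = -24$)
$Y{\left(W \right)} = 10$ ($Y{\left(W \right)} = 10 + 0 = 10$)
$Y{\left(N \right)} A = 10 \left(-24\right) = -240$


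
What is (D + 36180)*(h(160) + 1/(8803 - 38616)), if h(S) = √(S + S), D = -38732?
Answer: 2552/29813 - 20416*√5 ≈ -45652.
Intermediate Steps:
h(S) = √2*√S (h(S) = √(2*S) = √2*√S)
(D + 36180)*(h(160) + 1/(8803 - 38616)) = (-38732 + 36180)*(√2*√160 + 1/(8803 - 38616)) = -2552*(√2*(4*√10) + 1/(-29813)) = -2552*(8*√5 - 1/29813) = -2552*(-1/29813 + 8*√5) = 2552/29813 - 20416*√5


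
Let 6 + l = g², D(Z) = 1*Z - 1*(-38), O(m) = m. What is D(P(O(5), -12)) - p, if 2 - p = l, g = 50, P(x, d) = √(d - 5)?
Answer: 2530 + I*√17 ≈ 2530.0 + 4.1231*I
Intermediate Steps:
P(x, d) = √(-5 + d)
D(Z) = 38 + Z (D(Z) = Z + 38 = 38 + Z)
l = 2494 (l = -6 + 50² = -6 + 2500 = 2494)
p = -2492 (p = 2 - 1*2494 = 2 - 2494 = -2492)
D(P(O(5), -12)) - p = (38 + √(-5 - 12)) - 1*(-2492) = (38 + √(-17)) + 2492 = (38 + I*√17) + 2492 = 2530 + I*√17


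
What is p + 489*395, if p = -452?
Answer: 192703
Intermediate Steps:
p + 489*395 = -452 + 489*395 = -452 + 193155 = 192703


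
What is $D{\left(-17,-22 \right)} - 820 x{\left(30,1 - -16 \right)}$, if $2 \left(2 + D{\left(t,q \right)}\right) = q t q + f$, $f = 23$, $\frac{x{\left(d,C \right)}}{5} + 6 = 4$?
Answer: $\frac{8191}{2} \approx 4095.5$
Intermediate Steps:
$x{\left(d,C \right)} = -10$ ($x{\left(d,C \right)} = -30 + 5 \cdot 4 = -30 + 20 = -10$)
$D{\left(t,q \right)} = \frac{19}{2} + \frac{t q^{2}}{2}$ ($D{\left(t,q \right)} = -2 + \frac{q t q + 23}{2} = -2 + \frac{t q^{2} + 23}{2} = -2 + \frac{23 + t q^{2}}{2} = -2 + \left(\frac{23}{2} + \frac{t q^{2}}{2}\right) = \frac{19}{2} + \frac{t q^{2}}{2}$)
$D{\left(-17,-22 \right)} - 820 x{\left(30,1 - -16 \right)} = \left(\frac{19}{2} + \frac{1}{2} \left(-17\right) \left(-22\right)^{2}\right) - -8200 = \left(\frac{19}{2} + \frac{1}{2} \left(-17\right) 484\right) + 8200 = \left(\frac{19}{2} - 4114\right) + 8200 = - \frac{8209}{2} + 8200 = \frac{8191}{2}$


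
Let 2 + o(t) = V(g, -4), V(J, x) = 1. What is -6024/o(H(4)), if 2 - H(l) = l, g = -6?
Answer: 6024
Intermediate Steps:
H(l) = 2 - l
o(t) = -1 (o(t) = -2 + 1 = -1)
-6024/o(H(4)) = -6024/(-1) = -6024*(-1) = 6024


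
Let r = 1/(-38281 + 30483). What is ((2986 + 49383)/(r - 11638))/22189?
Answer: -408373462/2013721090625 ≈ -0.00020280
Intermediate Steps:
r = -1/7798 (r = 1/(-7798) = -1/7798 ≈ -0.00012824)
((2986 + 49383)/(r - 11638))/22189 = ((2986 + 49383)/(-1/7798 - 11638))/22189 = (52369/(-90753125/7798))*(1/22189) = (52369*(-7798/90753125))*(1/22189) = -408373462/90753125*1/22189 = -408373462/2013721090625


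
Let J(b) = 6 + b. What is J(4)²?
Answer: 100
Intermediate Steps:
J(4)² = (6 + 4)² = 10² = 100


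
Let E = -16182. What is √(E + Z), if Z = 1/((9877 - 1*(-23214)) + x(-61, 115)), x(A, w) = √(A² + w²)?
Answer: √(-535478561 - 16182*√16946)/√(33091 + √16946) ≈ 127.21*I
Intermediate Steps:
Z = 1/(33091 + √16946) (Z = 1/((9877 - 1*(-23214)) + √((-61)² + 115²)) = 1/((9877 + 23214) + √(3721 + 13225)) = 1/(33091 + √16946) ≈ 3.0101e-5)
√(E + Z) = √(-16182 + (33091/1094997335 - √16946/1094997335)) = √(-17719246841879/1094997335 - √16946/1094997335)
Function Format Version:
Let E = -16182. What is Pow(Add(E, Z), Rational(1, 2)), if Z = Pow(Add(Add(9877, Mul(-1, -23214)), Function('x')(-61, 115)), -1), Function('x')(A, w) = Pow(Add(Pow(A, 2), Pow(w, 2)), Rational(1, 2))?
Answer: Mul(Pow(Add(-535478561, Mul(-16182, Pow(16946, Rational(1, 2)))), Rational(1, 2)), Pow(Add(33091, Pow(16946, Rational(1, 2))), Rational(-1, 2))) ≈ Mul(127.21, I)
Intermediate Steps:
Z = Pow(Add(33091, Pow(16946, Rational(1, 2))), -1) (Z = Pow(Add(Add(9877, Mul(-1, -23214)), Pow(Add(Pow(-61, 2), Pow(115, 2)), Rational(1, 2))), -1) = Pow(Add(Add(9877, 23214), Pow(Add(3721, 13225), Rational(1, 2))), -1) = Pow(Add(33091, Pow(16946, Rational(1, 2))), -1) ≈ 3.0101e-5)
Pow(Add(E, Z), Rational(1, 2)) = Pow(Add(-16182, Add(Rational(33091, 1094997335), Mul(Rational(-1, 1094997335), Pow(16946, Rational(1, 2))))), Rational(1, 2)) = Pow(Add(Rational(-17719246841879, 1094997335), Mul(Rational(-1, 1094997335), Pow(16946, Rational(1, 2)))), Rational(1, 2))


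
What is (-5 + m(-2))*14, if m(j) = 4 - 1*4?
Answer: -70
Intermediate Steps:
m(j) = 0 (m(j) = 4 - 4 = 0)
(-5 + m(-2))*14 = (-5 + 0)*14 = -5*14 = -70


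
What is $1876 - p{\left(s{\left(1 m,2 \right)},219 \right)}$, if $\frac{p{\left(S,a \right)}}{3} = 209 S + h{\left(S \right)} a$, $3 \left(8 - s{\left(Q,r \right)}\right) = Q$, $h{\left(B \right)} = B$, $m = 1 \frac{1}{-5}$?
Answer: $- \frac{42408}{5} \approx -8481.6$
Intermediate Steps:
$m = - \frac{1}{5}$ ($m = 1 \left(- \frac{1}{5}\right) = - \frac{1}{5} \approx -0.2$)
$s{\left(Q,r \right)} = 8 - \frac{Q}{3}$
$p{\left(S,a \right)} = 627 S + 3 S a$ ($p{\left(S,a \right)} = 3 \left(209 S + S a\right) = 627 S + 3 S a$)
$1876 - p{\left(s{\left(1 m,2 \right)},219 \right)} = 1876 - 3 \left(8 - \frac{1 \left(- \frac{1}{5}\right)}{3}\right) \left(209 + 219\right) = 1876 - 3 \left(8 - - \frac{1}{15}\right) 428 = 1876 - 3 \left(8 + \frac{1}{15}\right) 428 = 1876 - 3 \cdot \frac{121}{15} \cdot 428 = 1876 - \frac{51788}{5} = - \frac{42408}{5}$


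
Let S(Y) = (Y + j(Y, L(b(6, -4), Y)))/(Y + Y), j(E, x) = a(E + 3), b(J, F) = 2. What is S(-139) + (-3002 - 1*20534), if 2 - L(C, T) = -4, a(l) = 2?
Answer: -6542871/278 ≈ -23536.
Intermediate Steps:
L(C, T) = 6 (L(C, T) = 2 - 1*(-4) = 2 + 4 = 6)
j(E, x) = 2
S(Y) = (2 + Y)/(2*Y) (S(Y) = (Y + 2)/(Y + Y) = (2 + Y)/((2*Y)) = (2 + Y)*(1/(2*Y)) = (2 + Y)/(2*Y))
S(-139) + (-3002 - 1*20534) = (½)*(2 - 139)/(-139) + (-3002 - 1*20534) = (½)*(-1/139)*(-137) + (-3002 - 20534) = 137/278 - 23536 = -6542871/278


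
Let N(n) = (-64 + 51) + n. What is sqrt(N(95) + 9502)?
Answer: 4*sqrt(599) ≈ 97.898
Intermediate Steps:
N(n) = -13 + n
sqrt(N(95) + 9502) = sqrt((-13 + 95) + 9502) = sqrt(82 + 9502) = sqrt(9584) = 4*sqrt(599)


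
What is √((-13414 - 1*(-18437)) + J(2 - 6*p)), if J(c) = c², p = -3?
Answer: √5423 ≈ 73.641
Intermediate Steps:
√((-13414 - 1*(-18437)) + J(2 - 6*p)) = √((-13414 - 1*(-18437)) + (2 - 6*(-3))²) = √((-13414 + 18437) + (2 + 18)²) = √(5023 + 20²) = √(5023 + 400) = √5423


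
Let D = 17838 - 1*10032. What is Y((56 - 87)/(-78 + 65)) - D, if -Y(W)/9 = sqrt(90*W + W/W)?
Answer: -7806 - 9*sqrt(36439)/13 ≈ -7938.2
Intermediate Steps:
D = 7806 (D = 17838 - 10032 = 7806)
Y(W) = -9*sqrt(1 + 90*W) (Y(W) = -9*sqrt(90*W + W/W) = -9*sqrt(90*W + 1) = -9*sqrt(1 + 90*W))
Y((56 - 87)/(-78 + 65)) - D = -9*sqrt(1 + 90*((56 - 87)/(-78 + 65))) - 1*7806 = -9*sqrt(1 + 90*(-31/(-13))) - 7806 = -9*sqrt(1 + 90*(-31*(-1/13))) - 7806 = -9*sqrt(1 + 90*(31/13)) - 7806 = -9*sqrt(1 + 2790/13) - 7806 = -9*sqrt(36439)/13 - 7806 = -7806 - 9*sqrt(36439)/13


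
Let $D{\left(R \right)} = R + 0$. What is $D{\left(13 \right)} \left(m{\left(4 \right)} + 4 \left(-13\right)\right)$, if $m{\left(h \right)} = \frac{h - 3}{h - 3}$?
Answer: $-663$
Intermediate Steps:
$D{\left(R \right)} = R$
$m{\left(h \right)} = 1$ ($m{\left(h \right)} = \frac{-3 + h}{-3 + h} = 1$)
$D{\left(13 \right)} \left(m{\left(4 \right)} + 4 \left(-13\right)\right) = 13 \left(1 + 4 \left(-13\right)\right) = 13 \left(1 - 52\right) = 13 \left(-51\right) = -663$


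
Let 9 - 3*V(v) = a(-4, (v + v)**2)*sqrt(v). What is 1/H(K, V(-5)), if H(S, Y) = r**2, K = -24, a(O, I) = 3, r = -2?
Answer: 1/4 ≈ 0.25000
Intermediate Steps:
V(v) = 3 - sqrt(v)
H(S, Y) = 4 (H(S, Y) = (-2)**2 = 4)
1/H(K, V(-5)) = 1/4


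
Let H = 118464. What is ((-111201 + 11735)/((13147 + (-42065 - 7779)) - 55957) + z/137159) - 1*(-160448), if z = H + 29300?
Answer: 1019526731588239/6354164993 ≈ 1.6045e+5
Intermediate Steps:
z = 147764 (z = 118464 + 29300 = 147764)
((-111201 + 11735)/((13147 + (-42065 - 7779)) - 55957) + z/137159) - 1*(-160448) = ((-111201 + 11735)/((13147 + (-42065 - 7779)) - 55957) + 147764/137159) - 1*(-160448) = (-99466/((13147 - 49844) - 55957) + 147764*(1/137159)) + 160448 = (-99466/(-36697 - 55957) + 147764/137159) + 160448 = (-99466/(-92654) + 147764/137159) + 160448 = (-99466*(-1/92654) + 147764/137159) + 160448 = (49733/46327 + 147764/137159) + 160448 = 13666791375/6354164993 + 160448 = 1019526731588239/6354164993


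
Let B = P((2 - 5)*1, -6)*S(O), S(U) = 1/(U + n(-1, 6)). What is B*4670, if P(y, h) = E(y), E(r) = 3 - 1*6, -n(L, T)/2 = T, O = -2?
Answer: 7005/7 ≈ 1000.7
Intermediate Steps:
n(L, T) = -2*T
E(r) = -3 (E(r) = 3 - 6 = -3)
S(U) = 1/(-12 + U) (S(U) = 1/(U - 2*6) = 1/(U - 12) = 1/(-12 + U))
P(y, h) = -3
B = 3/14 (B = -3/(-12 - 2) = -3/(-14) = -3*(-1/14) = 3/14 ≈ 0.21429)
B*4670 = (3/14)*4670 = 7005/7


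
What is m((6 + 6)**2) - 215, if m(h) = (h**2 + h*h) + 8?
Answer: 41265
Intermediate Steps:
m(h) = 8 + 2*h**2 (m(h) = (h**2 + h**2) + 8 = 2*h**2 + 8 = 8 + 2*h**2)
m((6 + 6)**2) - 215 = (8 + 2*((6 + 6)**2)**2) - 215 = (8 + 2*(12**2)**2) - 215 = (8 + 2*144**2) - 215 = (8 + 2*20736) - 215 = (8 + 41472) - 215 = 41480 - 215 = 41265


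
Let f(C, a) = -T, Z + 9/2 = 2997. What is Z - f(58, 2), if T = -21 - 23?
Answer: 5897/2 ≈ 2948.5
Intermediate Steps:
Z = 5985/2 (Z = -9/2 + 2997 = 5985/2 ≈ 2992.5)
T = -44
f(C, a) = 44 (f(C, a) = -1*(-44) = 44)
Z - f(58, 2) = 5985/2 - 1*44 = 5985/2 - 44 = 5897/2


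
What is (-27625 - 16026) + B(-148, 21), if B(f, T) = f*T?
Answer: -46759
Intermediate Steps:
B(f, T) = T*f
(-27625 - 16026) + B(-148, 21) = (-27625 - 16026) + 21*(-148) = -43651 - 3108 = -46759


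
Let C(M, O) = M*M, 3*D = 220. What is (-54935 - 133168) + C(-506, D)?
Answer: 67933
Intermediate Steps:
D = 220/3 (D = (⅓)*220 = 220/3 ≈ 73.333)
C(M, O) = M²
(-54935 - 133168) + C(-506, D) = (-54935 - 133168) + (-506)² = -188103 + 256036 = 67933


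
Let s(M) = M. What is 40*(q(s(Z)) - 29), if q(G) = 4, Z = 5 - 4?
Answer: -1000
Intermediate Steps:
Z = 1
40*(q(s(Z)) - 29) = 40*(4 - 29) = 40*(-25) = -1000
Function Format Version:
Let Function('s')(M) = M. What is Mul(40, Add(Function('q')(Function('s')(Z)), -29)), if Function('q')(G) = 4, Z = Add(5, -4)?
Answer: -1000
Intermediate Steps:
Z = 1
Mul(40, Add(Function('q')(Function('s')(Z)), -29)) = Mul(40, Add(4, -29)) = Mul(40, -25) = -1000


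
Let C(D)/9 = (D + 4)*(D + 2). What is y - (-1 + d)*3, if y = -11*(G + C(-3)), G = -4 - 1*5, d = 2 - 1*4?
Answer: 207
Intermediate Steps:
d = -2 (d = 2 - 4 = -2)
C(D) = 9*(2 + D)*(4 + D) (C(D) = 9*((D + 4)*(D + 2)) = 9*((4 + D)*(2 + D)) = 9*((2 + D)*(4 + D)) = 9*(2 + D)*(4 + D))
G = -9 (G = -4 - 5 = -9)
y = 198 (y = -11*(-9 + (72 + 9*(-3)² + 54*(-3))) = -11*(-9 + (72 + 9*9 - 162)) = -11*(-9 + (72 + 81 - 162)) = -11*(-9 - 9) = -11*(-18) = 198)
y - (-1 + d)*3 = 198 - (-1 - 2)*3 = 198 - (-3)*3 = 198 - 1*(-9) = 198 + 9 = 207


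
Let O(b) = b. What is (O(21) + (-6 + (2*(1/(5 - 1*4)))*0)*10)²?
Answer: 1521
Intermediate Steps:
(O(21) + (-6 + (2*(1/(5 - 1*4)))*0)*10)² = (21 + (-6 + (2*(1/(5 - 1*4)))*0)*10)² = (21 + (-6 + (2*(1/(5 - 4)))*0)*10)² = (21 + (-6 + (2*(1/1))*0)*10)² = (21 + (-6 + (2*(1*1))*0)*10)² = (21 + (-6 + (2*1)*0)*10)² = (21 + (-6 + 2*0)*10)² = (21 + (-6 + 0)*10)² = (21 - 6*10)² = (21 - 60)² = (-39)² = 1521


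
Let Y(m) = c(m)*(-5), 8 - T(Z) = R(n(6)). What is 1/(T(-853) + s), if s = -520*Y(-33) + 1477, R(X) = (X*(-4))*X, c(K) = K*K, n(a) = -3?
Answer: 1/2832921 ≈ 3.5299e-7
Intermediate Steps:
c(K) = K²
R(X) = -4*X² (R(X) = (-4*X)*X = -4*X²)
T(Z) = 44 (T(Z) = 8 - (-4)*(-3)² = 8 - (-4)*9 = 8 - 1*(-36) = 8 + 36 = 44)
Y(m) = -5*m² (Y(m) = m²*(-5) = -5*m²)
s = 2832877 (s = -(-2600)*(-33)² + 1477 = -(-2600)*1089 + 1477 = -520*(-5445) + 1477 = 2831400 + 1477 = 2832877)
1/(T(-853) + s) = 1/(44 + 2832877) = 1/2832921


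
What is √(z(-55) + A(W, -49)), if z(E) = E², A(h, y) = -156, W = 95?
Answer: √2869 ≈ 53.563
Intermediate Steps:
√(z(-55) + A(W, -49)) = √((-55)² - 156) = √(3025 - 156) = √2869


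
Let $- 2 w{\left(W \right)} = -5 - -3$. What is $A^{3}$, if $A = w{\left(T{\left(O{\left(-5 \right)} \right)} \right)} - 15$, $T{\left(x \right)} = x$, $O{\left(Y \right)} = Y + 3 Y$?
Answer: $-2744$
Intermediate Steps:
$O{\left(Y \right)} = 4 Y$
$w{\left(W \right)} = 1$ ($w{\left(W \right)} = - \frac{-5 - -3}{2} = - \frac{-5 + 3}{2} = \left(- \frac{1}{2}\right) \left(-2\right) = 1$)
$A = -14$ ($A = 1 - 15 = -14$)
$A^{3} = \left(-14\right)^{3} = -2744$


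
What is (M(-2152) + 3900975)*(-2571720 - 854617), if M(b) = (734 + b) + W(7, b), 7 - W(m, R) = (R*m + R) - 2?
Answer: -13420215087534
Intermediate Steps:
W(m, R) = 9 - R - R*m (W(m, R) = 7 - ((R*m + R) - 2) = 7 - ((R + R*m) - 2) = 7 - (-2 + R + R*m) = 7 + (2 - R - R*m) = 9 - R - R*m)
M(b) = 743 - 7*b (M(b) = (734 + b) + (9 - b - 1*b*7) = (734 + b) + (9 - b - 7*b) = (734 + b) + (9 - 8*b) = 743 - 7*b)
(M(-2152) + 3900975)*(-2571720 - 854617) = ((743 - 7*(-2152)) + 3900975)*(-2571720 - 854617) = ((743 + 15064) + 3900975)*(-3426337) = (15807 + 3900975)*(-3426337) = 3916782*(-3426337) = -13420215087534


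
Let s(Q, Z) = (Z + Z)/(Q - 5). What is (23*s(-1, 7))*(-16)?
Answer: 2576/3 ≈ 858.67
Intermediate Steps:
s(Q, Z) = 2*Z/(-5 + Q) (s(Q, Z) = (2*Z)/(-5 + Q) = 2*Z/(-5 + Q))
(23*s(-1, 7))*(-16) = (23*(2*7/(-5 - 1)))*(-16) = (23*(2*7/(-6)))*(-16) = (23*(2*7*(-⅙)))*(-16) = (23*(-7/3))*(-16) = -161/3*(-16) = 2576/3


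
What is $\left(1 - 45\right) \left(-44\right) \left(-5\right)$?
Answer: $-9680$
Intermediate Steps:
$\left(1 - 45\right) \left(-44\right) \left(-5\right) = \left(-44\right) \left(-44\right) \left(-5\right) = 1936 \left(-5\right) = -9680$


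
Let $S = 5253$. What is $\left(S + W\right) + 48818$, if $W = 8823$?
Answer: $62894$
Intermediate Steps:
$\left(S + W\right) + 48818 = \left(5253 + 8823\right) + 48818 = 14076 + 48818 = 62894$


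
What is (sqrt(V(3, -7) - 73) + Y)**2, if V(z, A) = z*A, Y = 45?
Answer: (45 + I*sqrt(94))**2 ≈ 1931.0 + 872.58*I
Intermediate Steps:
V(z, A) = A*z
(sqrt(V(3, -7) - 73) + Y)**2 = (sqrt(-7*3 - 73) + 45)**2 = (sqrt(-21 - 73) + 45)**2 = (sqrt(-94) + 45)**2 = (I*sqrt(94) + 45)**2 = (45 + I*sqrt(94))**2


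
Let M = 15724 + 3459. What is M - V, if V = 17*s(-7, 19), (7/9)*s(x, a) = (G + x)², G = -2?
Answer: 121888/7 ≈ 17413.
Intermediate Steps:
s(x, a) = 9*(-2 + x)²/7
V = 12393/7 (V = 17*(9*(-2 - 7)²/7) = 17*((9/7)*(-9)²) = 17*((9/7)*81) = 17*(729/7) = 12393/7 ≈ 1770.4)
M = 19183
M - V = 19183 - 1*12393/7 = 19183 - 12393/7 = 121888/7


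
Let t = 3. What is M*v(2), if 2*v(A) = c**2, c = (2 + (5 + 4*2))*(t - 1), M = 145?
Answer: 65250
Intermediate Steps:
c = 30 (c = (2 + (5 + 4*2))*(3 - 1) = (2 + (5 + 8))*2 = (2 + 13)*2 = 15*2 = 30)
v(A) = 450 (v(A) = (1/2)*30**2 = (1/2)*900 = 450)
M*v(2) = 145*450 = 65250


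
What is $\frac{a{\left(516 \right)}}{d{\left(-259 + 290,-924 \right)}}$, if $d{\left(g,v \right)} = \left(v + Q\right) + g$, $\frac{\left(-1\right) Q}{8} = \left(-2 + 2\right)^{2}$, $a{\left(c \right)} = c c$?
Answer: $- \frac{266256}{893} \approx -298.16$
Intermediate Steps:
$a{\left(c \right)} = c^{2}$
$Q = 0$ ($Q = - 8 \left(-2 + 2\right)^{2} = - 8 \cdot 0^{2} = \left(-8\right) 0 = 0$)
$d{\left(g,v \right)} = g + v$ ($d{\left(g,v \right)} = \left(v + 0\right) + g = v + g = g + v$)
$\frac{a{\left(516 \right)}}{d{\left(-259 + 290,-924 \right)}} = \frac{516^{2}}{\left(-259 + 290\right) - 924} = \frac{266256}{31 - 924} = \frac{266256}{-893} = 266256 \left(- \frac{1}{893}\right) = - \frac{266256}{893}$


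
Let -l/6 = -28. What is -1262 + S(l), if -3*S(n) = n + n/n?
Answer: -3955/3 ≈ -1318.3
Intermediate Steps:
l = 168 (l = -6*(-28) = 168)
S(n) = -⅓ - n/3 (S(n) = -(n + n/n)/3 = -(n + 1)/3 = -(1 + n)/3 = -⅓ - n/3)
-1262 + S(l) = -1262 + (-⅓ - ⅓*168) = -1262 + (-⅓ - 56) = -1262 - 169/3 = -3955/3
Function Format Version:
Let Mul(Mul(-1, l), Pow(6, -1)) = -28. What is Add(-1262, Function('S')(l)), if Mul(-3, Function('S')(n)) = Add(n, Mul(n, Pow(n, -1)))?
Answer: Rational(-3955, 3) ≈ -1318.3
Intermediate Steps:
l = 168 (l = Mul(-6, -28) = 168)
Function('S')(n) = Add(Rational(-1, 3), Mul(Rational(-1, 3), n)) (Function('S')(n) = Mul(Rational(-1, 3), Add(n, Mul(n, Pow(n, -1)))) = Mul(Rational(-1, 3), Add(n, 1)) = Mul(Rational(-1, 3), Add(1, n)) = Add(Rational(-1, 3), Mul(Rational(-1, 3), n)))
Add(-1262, Function('S')(l)) = Add(-1262, Add(Rational(-1, 3), Mul(Rational(-1, 3), 168))) = Add(-1262, Add(Rational(-1, 3), -56)) = Add(-1262, Rational(-169, 3)) = Rational(-3955, 3)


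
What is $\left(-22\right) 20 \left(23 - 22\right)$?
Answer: $-440$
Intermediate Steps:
$\left(-22\right) 20 \left(23 - 22\right) = - 440 \left(23 - 22\right) = \left(-440\right) 1 = -440$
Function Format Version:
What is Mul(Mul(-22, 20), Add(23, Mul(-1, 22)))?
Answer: -440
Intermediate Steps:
Mul(Mul(-22, 20), Add(23, Mul(-1, 22))) = Mul(-440, Add(23, -22)) = Mul(-440, 1) = -440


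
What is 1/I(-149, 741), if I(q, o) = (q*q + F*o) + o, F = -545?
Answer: -1/380903 ≈ -2.6253e-6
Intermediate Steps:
I(q, o) = q² - 544*o (I(q, o) = (q*q - 545*o) + o = (q² - 545*o) + o = q² - 544*o)
1/I(-149, 741) = 1/((-149)² - 544*741) = 1/(22201 - 403104) = 1/(-380903) = -1/380903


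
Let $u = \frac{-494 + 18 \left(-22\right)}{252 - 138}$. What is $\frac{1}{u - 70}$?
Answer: $- \frac{57}{4435} \approx -0.012852$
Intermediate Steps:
$u = - \frac{445}{57}$ ($u = \frac{-494 - 396}{114} = \left(-890\right) \frac{1}{114} = - \frac{445}{57} \approx -7.807$)
$\frac{1}{u - 70} = \frac{1}{- \frac{445}{57} - 70} = \frac{1}{- \frac{4435}{57}} = - \frac{57}{4435}$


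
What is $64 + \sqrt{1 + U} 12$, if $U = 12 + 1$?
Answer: $64 + 12 \sqrt{14} \approx 108.9$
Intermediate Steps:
$U = 13$
$64 + \sqrt{1 + U} 12 = 64 + \sqrt{1 + 13} \cdot 12 = 64 + \sqrt{14} \cdot 12 = 64 + 12 \sqrt{14}$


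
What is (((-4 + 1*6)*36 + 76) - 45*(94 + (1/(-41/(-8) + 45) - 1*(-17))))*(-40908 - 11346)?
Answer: 101582141778/401 ≈ 2.5332e+8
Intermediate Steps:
(((-4 + 1*6)*36 + 76) - 45*(94 + (1/(-41/(-8) + 45) - 1*(-17))))*(-40908 - 11346) = (((-4 + 6)*36 + 76) - 45*(94 + (1/(-41*(-⅛) + 45) + 17)))*(-52254) = ((2*36 + 76) - 45*(94 + (1/(41/8 + 45) + 17)))*(-52254) = ((72 + 76) - 45*(94 + (1/(401/8) + 17)))*(-52254) = (148 - 45*(94 + (8/401 + 17)))*(-52254) = (148 - 45*(94 + 6825/401))*(-52254) = (148 - 45*44519/401)*(-52254) = (148 - 2003355/401)*(-52254) = -1944007/401*(-52254) = 101582141778/401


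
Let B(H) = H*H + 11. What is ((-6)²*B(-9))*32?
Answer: 105984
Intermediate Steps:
B(H) = 11 + H² (B(H) = H² + 11 = 11 + H²)
((-6)²*B(-9))*32 = ((-6)²*(11 + (-9)²))*32 = (36*(11 + 81))*32 = (36*92)*32 = 3312*32 = 105984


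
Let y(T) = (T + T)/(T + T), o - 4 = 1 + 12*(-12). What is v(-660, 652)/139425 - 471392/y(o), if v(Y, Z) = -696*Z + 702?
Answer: -398328986/845 ≈ -4.7140e+5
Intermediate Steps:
v(Y, Z) = 702 - 696*Z
o = -139 (o = 4 + (1 + 12*(-12)) = 4 + (1 - 144) = 4 - 143 = -139)
y(T) = 1 (y(T) = (2*T)/((2*T)) = (2*T)*(1/(2*T)) = 1)
v(-660, 652)/139425 - 471392/y(o) = (702 - 696*652)/139425 - 471392/1 = (702 - 453792)*(1/139425) - 471392*1 = -453090*1/139425 - 471392 = -2746/845 - 471392 = -398328986/845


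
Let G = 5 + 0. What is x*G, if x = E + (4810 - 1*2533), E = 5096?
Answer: 36865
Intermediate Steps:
G = 5
x = 7373 (x = 5096 + (4810 - 1*2533) = 5096 + (4810 - 2533) = 5096 + 2277 = 7373)
x*G = 7373*5 = 36865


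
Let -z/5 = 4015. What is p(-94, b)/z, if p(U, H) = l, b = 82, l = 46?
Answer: -46/20075 ≈ -0.0022914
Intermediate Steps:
p(U, H) = 46
z = -20075 (z = -5*4015 = -20075)
p(-94, b)/z = 46/(-20075) = 46*(-1/20075) = -46/20075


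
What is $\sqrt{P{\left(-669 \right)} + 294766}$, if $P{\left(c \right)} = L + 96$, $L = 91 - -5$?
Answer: $\sqrt{294958} \approx 543.1$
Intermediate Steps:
$L = 96$ ($L = 91 + 5 = 96$)
$P{\left(c \right)} = 192$ ($P{\left(c \right)} = 96 + 96 = 192$)
$\sqrt{P{\left(-669 \right)} + 294766} = \sqrt{192 + 294766} = \sqrt{294958}$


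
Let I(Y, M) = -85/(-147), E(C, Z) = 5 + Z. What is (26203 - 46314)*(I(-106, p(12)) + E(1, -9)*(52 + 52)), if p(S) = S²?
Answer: 175445491/21 ≈ 8.3545e+6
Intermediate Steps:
I(Y, M) = 85/147 (I(Y, M) = -85*(-1/147) = 85/147)
(26203 - 46314)*(I(-106, p(12)) + E(1, -9)*(52 + 52)) = (26203 - 46314)*(85/147 + (5 - 9)*(52 + 52)) = -20111*(85/147 - 4*104) = -20111*(85/147 - 416) = -20111*(-61067/147) = 175445491/21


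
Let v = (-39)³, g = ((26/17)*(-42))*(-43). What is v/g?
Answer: -25857/1204 ≈ -21.476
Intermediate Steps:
g = 46956/17 (g = ((26*(1/17))*(-42))*(-43) = ((26/17)*(-42))*(-43) = -1092/17*(-43) = 46956/17 ≈ 2762.1)
v = -59319
v/g = -59319/46956/17 = -59319*17/46956 = -25857/1204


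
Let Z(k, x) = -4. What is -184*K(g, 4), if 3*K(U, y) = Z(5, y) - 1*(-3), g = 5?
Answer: 184/3 ≈ 61.333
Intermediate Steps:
K(U, y) = -⅓ (K(U, y) = (-4 - 1*(-3))/3 = (-4 + 3)/3 = (⅓)*(-1) = -⅓)
-184*K(g, 4) = -184*(-⅓) = 184/3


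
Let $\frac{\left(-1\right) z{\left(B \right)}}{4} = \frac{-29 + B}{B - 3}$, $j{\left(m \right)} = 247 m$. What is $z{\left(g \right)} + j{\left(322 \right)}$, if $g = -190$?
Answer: $\frac{15349186}{193} \approx 79530.0$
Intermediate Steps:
$z{\left(B \right)} = - \frac{4 \left(-29 + B\right)}{-3 + B}$ ($z{\left(B \right)} = - 4 \frac{-29 + B}{B - 3} = - 4 \frac{-29 + B}{-3 + B} = - \frac{4 \left(-29 + B\right)}{-3 + B}$)
$z{\left(g \right)} + j{\left(322 \right)} = \frac{4 \left(29 - -190\right)}{-3 - 190} + 247 \cdot 322 = \frac{4 \left(29 + 190\right)}{-193} + 79534 = 4 \left(- \frac{1}{193}\right) 219 + 79534 = - \frac{876}{193} + 79534 = \frac{15349186}{193}$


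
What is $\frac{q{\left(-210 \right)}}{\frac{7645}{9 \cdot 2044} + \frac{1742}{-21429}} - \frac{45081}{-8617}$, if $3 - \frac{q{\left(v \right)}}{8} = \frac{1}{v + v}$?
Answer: $\frac{16209401870743}{210284916415} \approx 77.083$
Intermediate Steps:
$q{\left(v \right)} = 24 - \frac{4}{v}$ ($q{\left(v \right)} = 24 - \frac{8}{v + v} = 24 - \frac{8}{2 v} = 24 - 8 \frac{1}{2 v} = 24 - \frac{4}{v}$)
$\frac{q{\left(-210 \right)}}{\frac{7645}{9 \cdot 2044} + \frac{1742}{-21429}} - \frac{45081}{-8617} = \frac{24 - \frac{4}{-210}}{\frac{7645}{9 \cdot 2044} + \frac{1742}{-21429}} - \frac{45081}{-8617} = \frac{24 - - \frac{2}{105}}{\frac{7645}{18396} + 1742 \left(- \frac{1}{21429}\right)} - - \frac{45081}{8617} = \frac{24 + \frac{2}{105}}{7645 \cdot \frac{1}{18396} - \frac{1742}{21429}} + \frac{45081}{8617} = \frac{2522}{105 \left(\frac{7645}{18396} - \frac{1742}{21429}\right)} + \frac{45081}{8617} = \frac{2522}{105 \cdot \frac{4880699}{14600292}} + \frac{45081}{8617} = \frac{2522}{105} \cdot \frac{14600292}{4880699} + \frac{45081}{8617} = \frac{1753425544}{24403495} + \frac{45081}{8617} = \frac{16209401870743}{210284916415}$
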